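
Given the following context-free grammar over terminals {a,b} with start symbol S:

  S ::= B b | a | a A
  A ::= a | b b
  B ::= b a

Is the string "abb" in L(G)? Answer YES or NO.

Convert to CNF:
  S -> B T0 | T1 A | a
  A -> T0 T0 | a
  B -> T0 T1
  T0 -> b
  T1 -> a

CYK fill:
  [0..0]={A,S,T1}  "a"  orig:{A,S}
  [1..1]={T0}  "b"  orig:{}
  [2..2]={T0}  "b"  orig:{}
  [0..1]=∅  "ab"
  [1..2]={A}  "bb"
  [0..2]={S}  "abb"

S ∈ T[0,2] ⇒ YES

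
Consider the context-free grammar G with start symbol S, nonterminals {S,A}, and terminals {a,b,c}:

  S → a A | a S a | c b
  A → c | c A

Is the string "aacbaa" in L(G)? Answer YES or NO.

CNF form of G:
  S -> T0 T2 | T1 A | T1 X3
  A -> T0 A | c
  T0 -> c
  T1 -> a
  T2 -> b
  X3 -> S T1

CYK fill:
  [0..0]={T1}  "a"  orig:{}
  [1..1]={T1}  "a"  orig:{}
  [2..2]={A,T0}  "c"  orig:{A}
  [3..3]={T2}  "b"  orig:{}
  [4..4]={T1}  "a"  orig:{}
  [5..5]={T1}  "a"  orig:{}
  [0..1]=∅  "aa"
  [1..2]={S}  "ac"
  [2..3]={S}  "cb"
  [3..4]=∅  "ba"
  [4..5]=∅  "aa"
  [0..2]=∅  "aac"
  [1..3]=∅  "acb"
  [2..4]={X3}  "cba"  orig:{}
  [3..5]=∅  "baa"
  [0..3]=∅  "aacb"
  [1..4]={S}  "acba"
  [2..5]=∅  "cbaa"
  [0..4]=∅  "aacba"
  [1..5]={X3}  "acbaa"  orig:{}
  [0..5]={S}  "aacbaa"

S ∈ T[0,5] ⇒ YES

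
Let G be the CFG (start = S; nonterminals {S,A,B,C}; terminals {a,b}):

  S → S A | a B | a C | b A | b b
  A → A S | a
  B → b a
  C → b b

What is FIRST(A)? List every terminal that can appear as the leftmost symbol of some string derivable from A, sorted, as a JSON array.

FIRST sets, iterate to fixpoint:
pass 1:
  A via A→a: +{a}
  B via B→b a: +{b}
  C via C→b b: +{b}
  S via S→a B: +{a}
  S via S→b A: +{b}
  S: {a,b}  A: {a}  B: {b}  C: {b}
pass 2: (no change)
  S: {a,b}  A: {a}  B: {b}  C: {b}

FIRST(A) = ["a"]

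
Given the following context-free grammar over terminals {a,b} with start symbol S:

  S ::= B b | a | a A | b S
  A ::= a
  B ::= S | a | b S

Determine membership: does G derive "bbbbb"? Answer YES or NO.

CNF form of G:
  S -> B T0 | T0 S | T1 A | a
  A -> a
  B -> B T0 | T0 S | T1 A | a
  T0 -> b
  T1 -> a

Fill CYK table bottom-up:
  T[0,0] 'b' = {T0}  orig:{}
  T[1,1] 'b' = {T0}  orig:{}
  T[2,2] 'b' = {T0}  orig:{}
  T[3,3] 'b' = {T0}  orig:{}
  T[4,4] 'b' = {T0}  orig:{}
  T[0,1] 'bb' = ∅
  T[1,2] 'bb' = ∅
  T[2,3] 'bb' = ∅
  T[3,4] 'bb' = ∅
  T[0,2] 'bbb' = ∅
  T[1,3] 'bbb' = ∅
  T[2,4] 'bbb' = ∅
  T[0,3] 'bbbb' = ∅
  T[1,4] 'bbbb' = ∅
  T[0,4] 'bbbbb' = ∅

S ∉ T[0,4] ⇒ NO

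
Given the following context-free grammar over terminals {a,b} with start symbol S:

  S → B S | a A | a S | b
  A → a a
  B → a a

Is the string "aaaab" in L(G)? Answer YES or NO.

CNF form of G:
  S -> B S | T0 A | T0 S | b
  A -> T0 T0
  B -> T0 T0
  T0 -> a

CYK fill:
  cell(0,0) a: {T0}  orig:{}
  cell(1,1) a: {T0}  orig:{}
  cell(2,2) a: {T0}  orig:{}
  cell(3,3) a: {T0}  orig:{}
  cell(4,4) b: {S}
  cell(0,1) aa: {A,B}
  cell(1,2) aa: {A,B}
  cell(2,3) aa: {A,B}
  cell(3,4) ab: {S}
  cell(0,2) aaa: {S}
  cell(1,3) aaa: {S}
  cell(2,4) aab: {S}
  cell(0,3) aaaa: {S}
  cell(1,4) aaab: {S}
  cell(0,4) aaaab: {S}

S ∈ T[0,4] ⇒ YES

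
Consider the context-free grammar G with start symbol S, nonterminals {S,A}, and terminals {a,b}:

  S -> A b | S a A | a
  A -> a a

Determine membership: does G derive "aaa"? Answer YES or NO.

CNF form of G:
  S -> A T1 | S X2 | a
  A -> T0 T0
  T0 -> a
  T1 -> b
  X2 -> T0 A

Fill CYK table bottom-up:
  [0..0]={S,T0}  "a"  orig:{S}
  [1..1]={S,T0}  "a"  orig:{S}
  [2..2]={S,T0}  "a"  orig:{S}
  [0..1]={A}  "aa"
  [1..2]={A}  "aa"
  [0..2]={X2}  "aaa"  orig:{}

S ∉ T[0,2] ⇒ NO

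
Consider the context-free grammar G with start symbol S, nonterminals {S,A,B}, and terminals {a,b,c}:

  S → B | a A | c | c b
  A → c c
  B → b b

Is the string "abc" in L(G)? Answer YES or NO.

CNF form of G:
  S -> T0 T1 | T1 T1 | T2 A | c
  A -> T0 T0
  B -> T1 T1
  T0 -> c
  T1 -> b
  T2 -> a

CYK table (by increasing span):
  cell(0,0) a: {T2}  orig:{}
  cell(1,1) b: {T1}  orig:{}
  cell(2,2) c: {S,T0}  orig:{S}
  cell(0,1) ab: ∅
  cell(1,2) bc: ∅
  cell(0,2) abc: ∅

S ∉ T[0,2] ⇒ NO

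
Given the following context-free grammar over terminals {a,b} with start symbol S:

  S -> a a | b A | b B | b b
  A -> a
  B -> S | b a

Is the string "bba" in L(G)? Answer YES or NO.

CNF form of G:
  S -> T0 T0 | T1 A | T1 B | T1 T1
  A -> a
  B -> T0 T0 | T1 A | T1 B | T1 T0 | T1 T1
  T0 -> a
  T1 -> b

Fill CYK table bottom-up:
  cell(0,0) b: {T1}  orig:{}
  cell(1,1) b: {T1}  orig:{}
  cell(2,2) a: {A,T0}  orig:{A}
  cell(0,1) bb: {B,S}
  cell(1,2) ba: {B,S}
  cell(0,2) bba: {B,S}

S ∈ T[0,2] ⇒ YES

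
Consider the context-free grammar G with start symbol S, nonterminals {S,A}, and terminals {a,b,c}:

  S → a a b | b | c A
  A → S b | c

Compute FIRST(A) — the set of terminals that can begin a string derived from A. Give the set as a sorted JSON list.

FIRST iteration:
[1]
  A via A→c: +{c}
  S via S→a a b: +{a}
  S via S→b: +{b}
  S via S→c A: +{c}
  FIRST[S]={a,b,c}  FIRST[A]={c}
[2]
  A via A→S b: +{a,b}
  FIRST[S]={a,b,c}  FIRST[A]={a,b,c}
[3] done
  FIRST[S]={a,b,c}  FIRST[A]={a,b,c}

FIRST(A) = ["a", "b", "c"]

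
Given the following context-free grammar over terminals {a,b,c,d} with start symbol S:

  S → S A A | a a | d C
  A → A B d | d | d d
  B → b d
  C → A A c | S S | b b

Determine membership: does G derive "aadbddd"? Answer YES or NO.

CNF form of G:
  S -> S X6 | T0 C | T3 T3
  A -> A X4 | T0 T0 | d
  B -> T1 T0
  C -> A X5 | S S | T1 T1
  T0 -> d
  T1 -> b
  T2 -> c
  T3 -> a
  X4 -> B T0
  X5 -> A T2
  X6 -> A A

CYK table (by increasing span):
  [0..0]={T3}  "a"  orig:{}
  [1..1]={T3}  "a"  orig:{}
  [2..2]={A,T0}  "d"  orig:{A}
  [3..3]={T1}  "b"  orig:{}
  [4..4]={A,T0}  "d"  orig:{A}
  [5..5]={A,T0}  "d"  orig:{A}
  [6..6]={A,T0}  "d"  orig:{A}
  [0..1]={S}  "aa"
  [1..2]=∅  "ad"
  [2..3]=∅  "db"
  [3..4]={B}  "bd"
  [4..5]={A,X6}  "dd"  orig:{A}
  [5..6]={A,X6}  "dd"  orig:{A}
  [0..2]=∅  "aad"
  [1..3]=∅  "adb"
  [2..4]=∅  "dbd"
  [3..5]={X4}  "bdd"  orig:{}
  [4..6]={X6}  "ddd"  orig:{}
  [0..3]=∅  "aadb"
  [1..4]=∅  "adbd"
  [2..5]={A}  "dbdd"
  [3..6]=∅  "bddd"
  [0..4]=∅  "aadbd"
  [1..5]=∅  "adbdd"
  [2..6]={X6}  "dbddd"  orig:{}
  [0..5]=∅  "aadbdd"
  [1..6]=∅  "adbddd"
  [0..6]={S}  "aadbddd"

S ∈ T[0,6] ⇒ YES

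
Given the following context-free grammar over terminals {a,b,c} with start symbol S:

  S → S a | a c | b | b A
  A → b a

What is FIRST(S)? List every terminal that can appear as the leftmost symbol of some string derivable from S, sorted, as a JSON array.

Compute FIRST by fixpoint:
iter 1:
  A via A→b a: +{b}
  S via S→a c: +{a}
  S via S→b: +{b}
  FIRST(S)={a,b}  FIRST(A)={b}
iter 2: done
  FIRST(S)={a,b}  FIRST(A)={b}

FIRST(S) = ["a", "b"]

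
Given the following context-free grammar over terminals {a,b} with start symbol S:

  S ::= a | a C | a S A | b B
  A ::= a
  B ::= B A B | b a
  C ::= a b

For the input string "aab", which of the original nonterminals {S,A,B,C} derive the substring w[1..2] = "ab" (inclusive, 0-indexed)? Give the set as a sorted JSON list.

Convert to CNF:
  S -> T0 B | T1 C | T1 X3 | a
  A -> a
  B -> B X2 | T0 T1
  C -> T1 T0
  T0 -> b
  T1 -> a
  X2 -> A B
  X3 -> S A

Fill CYK table bottom-up — only the sub-triangle for w[1..2]:
  [1..1]={A,S,T1}  "a"  orig:{A,S}
  [2..2]={T0}  "b"  orig:{}
  [1..2]={C}  "ab"

Original NTs in T[1,2] deriving "ab": ["C"]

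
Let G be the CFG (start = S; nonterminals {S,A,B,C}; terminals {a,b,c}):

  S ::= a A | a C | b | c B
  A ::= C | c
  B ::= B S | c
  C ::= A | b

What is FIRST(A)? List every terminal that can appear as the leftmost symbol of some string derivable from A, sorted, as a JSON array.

FIRST iteration:
round 1:
  A via A→c: +{c}
  B via B→c: +{c}
  C via C→A: +{c}
  C via C→b: +{b}
  S via S→a A: +{a}
  S via S→b: +{b}
  S via S→c B: +{c}
  S: {a,b,c}  A: {c}  B: {c}  C: {b,c}
round 2:
  A via A→C: +{b}
  S: {a,b,c}  A: {b,c}  B: {c}  C: {b,c}
round 3: done
  S: {a,b,c}  A: {b,c}  B: {c}  C: {b,c}

FIRST(A) = ["b", "c"]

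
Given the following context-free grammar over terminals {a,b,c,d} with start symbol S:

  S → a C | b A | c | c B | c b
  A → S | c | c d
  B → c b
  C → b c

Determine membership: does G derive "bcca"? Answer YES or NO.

Convert to CNF:
  S -> T0 C | T1 A | T2 B | T2 T1 | c
  A -> T0 C | T1 A | T2 B | T2 T1 | T2 T3 | c
  B -> T2 T1
  C -> T1 T2
  T0 -> a
  T1 -> b
  T2 -> c
  T3 -> d

CYK table (by increasing span):
  T[0,0] 'b' = {T1}  orig:{}
  T[1,1] 'c' = {A,S,T2}  orig:{A,S}
  T[2,2] 'c' = {A,S,T2}  orig:{A,S}
  T[3,3] 'a' = {T0}  orig:{}
  T[0,1] 'bc' = {A,C,S}
  T[1,2] 'cc' = ∅
  T[2,3] 'ca' = ∅
  T[0,2] 'bcc' = ∅
  T[1,3] 'cca' = ∅
  T[0,3] 'bcca' = ∅

S ∉ T[0,3] ⇒ NO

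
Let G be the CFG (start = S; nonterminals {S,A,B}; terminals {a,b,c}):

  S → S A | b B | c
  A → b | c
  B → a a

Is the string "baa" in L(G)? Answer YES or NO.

Convert to CNF:
  S -> S A | T1 B | c
  A -> b | c
  B -> T0 T0
  T0 -> a
  T1 -> b

Fill CYK table bottom-up:
  cell(0,0) b: {A,T1}  orig:{A}
  cell(1,1) a: {T0}  orig:{}
  cell(2,2) a: {T0}  orig:{}
  cell(0,1) ba: ∅
  cell(1,2) aa: {B}
  cell(0,2) baa: {S}

S ∈ T[0,2] ⇒ YES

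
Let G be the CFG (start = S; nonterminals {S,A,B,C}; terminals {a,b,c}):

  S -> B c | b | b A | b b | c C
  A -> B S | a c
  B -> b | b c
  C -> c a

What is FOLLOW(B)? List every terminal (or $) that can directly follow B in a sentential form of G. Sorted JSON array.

FIRST sets, iterate to fixpoint:
pass 1:
  A via A→a c: +{a}
  B via B→b: +{b}
  C via C→c a: +{c}
  S via S→B c: +{b}
  S via S→c C: +{c}
  FIRST[S]={b,c}  FIRST[A]={a}  FIRST[B]={b}  FIRST[C]={c}
pass 2:
  A via A→B S: +{b}
  FIRST[S]={b,c}  FIRST[A]={a,b}  FIRST[B]={b}  FIRST[C]={c}
pass 3: — fixpoint
  FIRST[S]={b,c}  FIRST[A]={a,b}  FIRST[B]={b}  FIRST[C]={c}

FOLLOW sets:
seed FOLLOW(S) with $
pass 1:
  A→B S: FOLLOW(B) ⊇ FIRST(S) = {b,c}; new: +{b,c}
  S→b A: FOLLOW(A) ⊇ FOLLOW(S) ⊇ {$}; new: +{$}
  S→c C: FOLLOW(C) ⊇ FOLLOW(S) ⊇ {$}; new: +{$}
  FOLLOW[S]={$}  FOLLOW[A]={$}  FOLLOW[B]={b,c}  FOLLOW[C]={$}
pass 2: (no change)
  FOLLOW[S]={$}  FOLLOW[A]={$}  FOLLOW[B]={b,c}  FOLLOW[C]={$}

FOLLOW(B) = ["b", "c"]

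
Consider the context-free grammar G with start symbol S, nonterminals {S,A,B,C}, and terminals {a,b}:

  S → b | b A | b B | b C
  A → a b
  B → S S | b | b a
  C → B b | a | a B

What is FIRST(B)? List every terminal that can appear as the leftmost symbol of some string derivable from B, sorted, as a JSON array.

FIRST iteration:
iter 1:
  A via A→a b: +{a}
  B via B→b: +{b}
  C via C→B b: +{b}
  C via C→a: +{a}
  S via S→b: +{b}
  FIRST[S]={b}  FIRST[A]={a}  FIRST[B]={b}  FIRST[C]={a,b}
iter 2: (stable)
  FIRST[S]={b}  FIRST[A]={a}  FIRST[B]={b}  FIRST[C]={a,b}

FIRST(B) = ["b"]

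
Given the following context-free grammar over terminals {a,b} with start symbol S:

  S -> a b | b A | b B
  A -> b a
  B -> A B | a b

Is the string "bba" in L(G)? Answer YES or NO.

CNF form of G:
  S -> T0 A | T0 B | T1 T0
  A -> T0 T1
  B -> A B | T1 T0
  T0 -> b
  T1 -> a

CYK table (by increasing span):
  [0..0]={T0}  "b"  orig:{}
  [1..1]={T0}  "b"  orig:{}
  [2..2]={T1}  "a"  orig:{}
  [0..1]=∅  "bb"
  [1..2]={A}  "ba"
  [0..2]={S}  "bba"

S ∈ T[0,2] ⇒ YES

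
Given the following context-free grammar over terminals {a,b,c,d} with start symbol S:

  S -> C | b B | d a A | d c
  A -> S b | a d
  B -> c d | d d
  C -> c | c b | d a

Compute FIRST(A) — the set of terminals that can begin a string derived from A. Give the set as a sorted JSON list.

FIRST iteration:
[1]
  A via A→a d: +{a}
  B via B→c d: +{c}
  B via B→d d: +{d}
  C via C→c: +{c}
  C via C→d a: +{d}
  S via S→C: +{c,d}
  S via S→b B: +{b}
  S: {b,c,d}  A: {a}  B: {c,d}  C: {c,d}
[2]
  A via A→S b: +{b,c,d}
  S: {b,c,d}  A: {a,b,c,d}  B: {c,d}  C: {c,d}
[3] — fixpoint
  S: {b,c,d}  A: {a,b,c,d}  B: {c,d}  C: {c,d}

FIRST(A) = ["a", "b", "c", "d"]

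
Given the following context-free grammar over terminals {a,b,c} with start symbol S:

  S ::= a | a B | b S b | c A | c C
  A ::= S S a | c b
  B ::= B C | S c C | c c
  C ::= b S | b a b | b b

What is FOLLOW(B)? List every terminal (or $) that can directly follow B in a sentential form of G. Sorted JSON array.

FIRST iteration:
[1]
  A via A→c b: +{c}
  B via B→c c: +{c}
  C via C→b S: +{b}
  S via S→a: +{a}
  S via S→b S b: +{b}
  S via S→c A: +{c}
  FIRST(S)={a,b,c}  FIRST(A)={c}  FIRST(B)={c}  FIRST(C)={b}
[2]
  A via A→S S a: +{a,b}
  B via B→S c C: +{a,b}
  FIRST(S)={a,b,c}  FIRST(A)={a,b,c}  FIRST(B)={a,b,c}  FIRST(C)={b}
[3] (no change)
  FIRST(S)={a,b,c}  FIRST(A)={a,b,c}  FIRST(B)={a,b,c}  FIRST(C)={b}

Compute FOLLOW by fixpoint:
seed FOLLOW(S) with $
round 1:
  A→S S a: FOLLOW(S) ⊇ FIRST(S) = {a,b,c}; new: +{a,b,c}
  B→B C: FOLLOW(B) ⊇ FIRST(C) = {b}; new: +{b}
  B→B C: FOLLOW(C) ⊇ FOLLOW(B) ⊇ {b}; new: +{b}
  S→a B: FOLLOW(B) ⊇ FOLLOW(S) ⊇ {$,a,b,c}; new: +{$,a,c}
  S→c A: FOLLOW(A) ⊇ FOLLOW(S) ⊇ {$,a,b,c}; new: +{$,a,b,c}
  S→c C: FOLLOW(C) ⊇ FOLLOW(S) ⊇ {$,a,b,c}; new: +{$,a,c}
  FOLLOW(S)={$,a,b,c}  FOLLOW(A)={$,a,b,c}  FOLLOW(B)={$,a,b,c}  FOLLOW(C)={$,a,b,c}
round 2: — fixpoint
  FOLLOW(S)={$,a,b,c}  FOLLOW(A)={$,a,b,c}  FOLLOW(B)={$,a,b,c}  FOLLOW(C)={$,a,b,c}

FOLLOW(B) = ["$", "a", "b", "c"]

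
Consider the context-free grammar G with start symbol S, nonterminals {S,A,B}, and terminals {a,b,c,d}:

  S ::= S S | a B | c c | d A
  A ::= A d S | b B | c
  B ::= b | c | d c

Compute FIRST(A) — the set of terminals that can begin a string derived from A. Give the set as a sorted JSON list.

FIRST sets, iterate to fixpoint:
[1]
  A via A→b B: +{b}
  A via A→c: +{c}
  B via B→b: +{b}
  B via B→c: +{c}
  B via B→d c: +{d}
  S via S→a B: +{a}
  S via S→c c: +{c}
  S via S→d A: +{d}
  FIRST(S)={a,c,d}  FIRST(A)={b,c}  FIRST(B)={b,c,d}
[2] (stable)
  FIRST(S)={a,c,d}  FIRST(A)={b,c}  FIRST(B)={b,c,d}

FIRST(A) = ["b", "c"]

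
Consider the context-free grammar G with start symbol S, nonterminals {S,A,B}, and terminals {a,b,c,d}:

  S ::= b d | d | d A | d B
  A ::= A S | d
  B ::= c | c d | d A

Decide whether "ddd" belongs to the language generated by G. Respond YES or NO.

Convert to CNF:
  S -> T1 A | T1 B | T2 T1 | d
  A -> A S | d
  B -> T0 T1 | T1 A | c
  T0 -> c
  T1 -> d
  T2 -> b

Fill CYK table bottom-up:
  T[0,0] 'd' = {A,S,T1}  orig:{A,S}
  T[1,1] 'd' = {A,S,T1}  orig:{A,S}
  T[2,2] 'd' = {A,S,T1}  orig:{A,S}
  T[0,1] 'dd' = {A,B,S}
  T[1,2] 'dd' = {A,B,S}
  T[0,2] 'ddd' = {A,B,S}

S ∈ T[0,2] ⇒ YES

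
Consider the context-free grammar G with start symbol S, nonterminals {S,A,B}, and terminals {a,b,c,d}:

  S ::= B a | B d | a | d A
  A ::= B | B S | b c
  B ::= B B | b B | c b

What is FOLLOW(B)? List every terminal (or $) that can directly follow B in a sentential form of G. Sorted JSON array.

FIRST iteration:
iter 1:
  A via A→b c: +{b}
  B via B→b B: +{b}
  B via B→c b: +{c}
  S via S→B a: +{b,c}
  S via S→a: +{a}
  S via S→d A: +{d}
  S: {a,b,c,d}  A: {b}  B: {b,c}
iter 2:
  A via A→B: +{c}
  S: {a,b,c,d}  A: {b,c}  B: {b,c}
iter 3: done
  S: {a,b,c,d}  A: {b,c}  B: {b,c}

FOLLOW sets:
seed FOLLOW(S) with $
pass 1:
  A→B S: FOLLOW(B) ⊇ FIRST(S) = {a,b,c,d}; new: +{a,b,c,d}
  S→d A: FOLLOW(A) ⊇ FOLLOW(S) ⊇ {$}; new: +{$}
  FOLLOW(S)={$}  FOLLOW(A)={$}  FOLLOW(B)={a,b,c,d}
pass 2:
  A→B: FOLLOW(B) ⊇ FOLLOW(A) ⊇ {$}; new: +{$}
  FOLLOW(S)={$}  FOLLOW(A)={$}  FOLLOW(B)={$,a,b,c,d}
pass 3: (no change)
  FOLLOW(S)={$}  FOLLOW(A)={$}  FOLLOW(B)={$,a,b,c,d}

FOLLOW(B) = ["$", "a", "b", "c", "d"]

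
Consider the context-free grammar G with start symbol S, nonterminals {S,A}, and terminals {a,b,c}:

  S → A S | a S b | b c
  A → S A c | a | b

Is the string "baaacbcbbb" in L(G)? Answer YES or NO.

CNF form of G:
  S -> A S | T1 X4 | T2 T0
  A -> S X3 | a | b
  T0 -> c
  T1 -> a
  T2 -> b
  X3 -> A T0
  X4 -> S T2

Fill CYK table bottom-up:
  [0..0]={A,T2}  "b"  orig:{A}
  [1..1]={A,T1}  "a"  orig:{A}
  [2..2]={A,T1}  "a"  orig:{A}
  [3..3]={A,T1}  "a"  orig:{A}
  [4..4]={T0}  "c"  orig:{}
  [5..5]={A,T2}  "b"  orig:{A}
  [6..6]={T0}  "c"  orig:{}
  [7..7]={A,T2}  "b"  orig:{A}
  [8..8]={A,T2}  "b"  orig:{A}
  [9..9]={A,T2}  "b"  orig:{A}
  [0..1]=∅  "ba"
  [1..2]=∅  "aa"
  [2..3]=∅  "aa"
  [3..4]={X3}  "ac"  orig:{}
  [4..5]=∅  "cb"
  [5..6]={S,X3}  "bc"  orig:{S}
  [6..7]=∅  "cb"
  [7..8]=∅  "bb"
  [8..9]=∅  "bb"
  [0..2]=∅  "baa"
  [1..3]=∅  "aaa"
  [2..4]=∅  "aac"
  [3..5]=∅  "acb"
  [4..6]=∅  "cbc"
  [5..7]={X4}  "bcb"  orig:{}
  [6..8]=∅  "cbb"
  [7..9]=∅  "bbb"
  [0..3]=∅  "baaa"
  [1..4]=∅  "aaac"
  [2..5]=∅  "aacb"
  [3..6]=∅  "acbc"
  [4..7]=∅  "cbcb"
  [5..8]=∅  "bcbb"
  [6..9]=∅  "cbbb"
  [0..4]=∅  "baaac"
  [1..5]=∅  "aaacb"
  [2..6]=∅  "aacbc"
  [3..7]=∅  "acbcb"
  [4..8]=∅  "cbcbb"
  [5..9]=∅  "bcbbb"
  [0..5]=∅  "baaacb"
  [1..6]=∅  "aaacbc"
  [2..7]=∅  "aacbcb"
  [3..8]=∅  "acbcbb"
  [4..9]=∅  "cbcbbb"
  [0..6]=∅  "baaacbc"
  [1..7]=∅  "aaacbcb"
  [2..8]=∅  "aacbcbb"
  [3..9]=∅  "acbcbbb"
  [0..7]=∅  "baaacbcb"
  [1..8]=∅  "aaacbcbb"
  [2..9]=∅  "aacbcbbb"
  [0..8]=∅  "baaacbcbb"
  [1..9]=∅  "aaacbcbbb"
  [0..9]=∅  "baaacbcbbb"

S ∉ T[0,9] ⇒ NO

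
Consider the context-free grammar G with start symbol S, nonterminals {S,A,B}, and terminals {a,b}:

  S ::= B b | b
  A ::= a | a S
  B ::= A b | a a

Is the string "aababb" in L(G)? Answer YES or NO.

CNF form of G:
  S -> B T1 | b
  A -> T0 S | a
  B -> A T1 | T0 T0
  T0 -> a
  T1 -> b

Fill CYK table bottom-up:
  [0..0]={A,T0}  "a"  orig:{A}
  [1..1]={A,T0}  "a"  orig:{A}
  [2..2]={S,T1}  "b"  orig:{S}
  [3..3]={A,T0}  "a"  orig:{A}
  [4..4]={S,T1}  "b"  orig:{S}
  [5..5]={S,T1}  "b"  orig:{S}
  [0..1]={B}  "aa"
  [1..2]={A,B}  "ab"
  [2..3]=∅  "ba"
  [3..4]={A,B}  "ab"
  [4..5]=∅  "bb"
  [0..2]={S}  "aab"
  [1..3]=∅  "aba"
  [2..4]=∅  "bab"
  [3..5]={B,S}  "abb"
  [0..3]=∅  "aaba"
  [1..4]=∅  "abab"
  [2..5]=∅  "babb"
  [0..4]=∅  "aabab"
  [1..5]=∅  "ababb"
  [0..5]=∅  "aababb"

S ∉ T[0,5] ⇒ NO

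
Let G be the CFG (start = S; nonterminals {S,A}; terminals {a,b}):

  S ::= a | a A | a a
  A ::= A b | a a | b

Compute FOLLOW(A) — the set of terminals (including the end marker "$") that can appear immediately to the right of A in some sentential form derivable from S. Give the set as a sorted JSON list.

FIRST iteration:
round 1:
  A via A→a a: +{a}
  A via A→b: +{b}
  S via S→a: +{a}
  FIRST[S]={a}  FIRST[A]={a,b}
round 2: done
  FIRST[S]={a}  FIRST[A]={a,b}

Compute FOLLOW by fixpoint:
seed FOLLOW(S) with $
round 1:
  A→A b: FOLLOW(A) ⊇ FIRST(b) = {b}; new: +{b}
  S→a A: FOLLOW(A) ⊇ FOLLOW(S) ⊇ {$}; new: +{$}
  S: {$}  A: {$,b}
round 2: — fixpoint
  S: {$}  A: {$,b}

FOLLOW(A) = ["$", "b"]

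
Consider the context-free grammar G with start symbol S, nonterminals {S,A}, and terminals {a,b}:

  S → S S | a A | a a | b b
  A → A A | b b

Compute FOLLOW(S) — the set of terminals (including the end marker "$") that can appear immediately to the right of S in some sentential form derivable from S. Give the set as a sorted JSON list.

FIRST iteration:
round 1:
  A via A→b b: +{b}
  S via S→a A: +{a}
  S via S→b b: +{b}
  FIRST[S]={a,b}  FIRST[A]={b}
round 2: done
  FIRST[S]={a,b}  FIRST[A]={b}

FOLLOW iteration:
initialize: $ ∈ FOLLOW(S)
pass 1:
  A→A A: FOLLOW(A) ⊇ FIRST(A) = {b}; new: +{b}
  S→S S: FOLLOW(S) ⊇ FIRST(S) = {a,b}; new: +{a,b}
  S→a A: FOLLOW(A) ⊇ FOLLOW(S) ⊇ {$,a,b}; new: +{$,a}
  S: {$,a,b}  A: {$,a,b}
pass 2: done
  S: {$,a,b}  A: {$,a,b}

FOLLOW(S) = ["$", "a", "b"]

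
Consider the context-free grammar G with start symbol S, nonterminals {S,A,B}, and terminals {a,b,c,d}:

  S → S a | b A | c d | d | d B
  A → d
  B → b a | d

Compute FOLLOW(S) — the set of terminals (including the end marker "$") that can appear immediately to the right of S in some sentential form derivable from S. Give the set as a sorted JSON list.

FIRST iteration:
round 1:
  A via A→d: +{d}
  B via B→b a: +{b}
  B via B→d: +{d}
  S via S→b A: +{b}
  S via S→c d: +{c}
  S via S→d: +{d}
  FIRST[S]={b,c,d}  FIRST[A]={d}  FIRST[B]={b,d}
round 2: done
  FIRST[S]={b,c,d}  FIRST[A]={d}  FIRST[B]={b,d}

Compute FOLLOW by fixpoint:
FOLLOW(S) := {$}
pass 1:
  S→S a: FOLLOW(S) ⊇ FIRST(a) = {a}; new: +{a}
  S→b A: FOLLOW(A) ⊇ FOLLOW(S) ⊇ {$,a}; new: +{$,a}
  S→d B: FOLLOW(B) ⊇ FOLLOW(S) ⊇ {$,a}; new: +{$,a}
  FOLLOW(S)={$,a}  FOLLOW(A)={$,a}  FOLLOW(B)={$,a}
pass 2: — fixpoint
  FOLLOW(S)={$,a}  FOLLOW(A)={$,a}  FOLLOW(B)={$,a}

FOLLOW(S) = ["$", "a"]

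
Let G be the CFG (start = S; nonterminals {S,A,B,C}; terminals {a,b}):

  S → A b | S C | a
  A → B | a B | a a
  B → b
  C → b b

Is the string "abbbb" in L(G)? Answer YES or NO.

CNF form of G:
  S -> A T1 | S C | a
  A -> T0 B | T0 T0 | b
  B -> b
  C -> T1 T1
  T0 -> a
  T1 -> b

CYK table (by increasing span):
  [0..0]={S,T0}  "a"  orig:{S}
  [1..1]={A,B,T1}  "b"  orig:{A,B}
  [2..2]={A,B,T1}  "b"  orig:{A,B}
  [3..3]={A,B,T1}  "b"  orig:{A,B}
  [4..4]={A,B,T1}  "b"  orig:{A,B}
  [0..1]={A}  "ab"
  [1..2]={C,S}  "bb"
  [2..3]={C,S}  "bb"
  [3..4]={C,S}  "bb"
  [0..2]={S}  "abb"
  [1..3]=∅  "bbb"
  [2..4]=∅  "bbb"
  [0..3]=∅  "abbb"
  [1..4]={S}  "bbbb"
  [0..4]={S}  "abbbb"

S ∈ T[0,4] ⇒ YES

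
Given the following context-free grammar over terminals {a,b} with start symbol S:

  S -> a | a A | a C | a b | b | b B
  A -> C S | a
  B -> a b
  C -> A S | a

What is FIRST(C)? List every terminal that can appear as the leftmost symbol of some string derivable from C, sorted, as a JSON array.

FIRST sets, iterate to fixpoint:
iter 1:
  A via A→a: +{a}
  B via B→a b: +{a}
  C via C→A S: +{a}
  S via S→a: +{a}
  S via S→b: +{b}
  FIRST[S]={a,b}  FIRST[A]={a}  FIRST[B]={a}  FIRST[C]={a}
iter 2: done
  FIRST[S]={a,b}  FIRST[A]={a}  FIRST[B]={a}  FIRST[C]={a}

FIRST(C) = ["a"]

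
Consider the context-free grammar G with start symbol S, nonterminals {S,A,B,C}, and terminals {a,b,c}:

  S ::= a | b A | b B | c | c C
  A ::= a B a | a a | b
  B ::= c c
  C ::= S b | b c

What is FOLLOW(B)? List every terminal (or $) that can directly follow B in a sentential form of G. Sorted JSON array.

Compute FIRST by fixpoint:
iter 1:
  A via A→a B a: +{a}
  A via A→b: +{b}
  B via B→c c: +{c}
  C via C→b c: +{b}
  S via S→a: +{a}
  S via S→b A: +{b}
  S via S→c: +{c}
  S: {a,b,c}  A: {a,b}  B: {c}  C: {b}
iter 2:
  C via C→S b: +{a,c}
  S: {a,b,c}  A: {a,b}  B: {c}  C: {a,b,c}
iter 3: done
  S: {a,b,c}  A: {a,b}  B: {c}  C: {a,b,c}

FOLLOW sets:
FOLLOW(S) := {$}
round 1:
  A→a B a: FOLLOW(B) ⊇ FIRST(a) = {a}; new: +{a}
  C→S b: FOLLOW(S) ⊇ FIRST(b) = {b}; new: +{b}
  S→b A: FOLLOW(A) ⊇ FOLLOW(S) ⊇ {$,b}; new: +{$,b}
  S→b B: FOLLOW(B) ⊇ FOLLOW(S) ⊇ {$,b}; new: +{$,b}
  S→c C: FOLLOW(C) ⊇ FOLLOW(S) ⊇ {$,b}; new: +{$,b}
  FOLLOW[S]={$,b}  FOLLOW[A]={$,b}  FOLLOW[B]={$,a,b}  FOLLOW[C]={$,b}
round 2: (stable)
  FOLLOW[S]={$,b}  FOLLOW[A]={$,b}  FOLLOW[B]={$,a,b}  FOLLOW[C]={$,b}

FOLLOW(B) = ["$", "a", "b"]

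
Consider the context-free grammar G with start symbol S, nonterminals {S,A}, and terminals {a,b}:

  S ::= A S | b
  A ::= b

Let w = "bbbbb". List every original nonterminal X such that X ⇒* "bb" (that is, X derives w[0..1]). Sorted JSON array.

CNF form of G:
  S -> A S | b
  A -> b

CYK fill — only the sub-triangle for w[0..1]:
  [0..0]={A,S}  "b"
  [1..1]={A,S}  "b"
  [0..1]={S}  "bb"

Original NTs in T[0,1] deriving "bb": ["S"]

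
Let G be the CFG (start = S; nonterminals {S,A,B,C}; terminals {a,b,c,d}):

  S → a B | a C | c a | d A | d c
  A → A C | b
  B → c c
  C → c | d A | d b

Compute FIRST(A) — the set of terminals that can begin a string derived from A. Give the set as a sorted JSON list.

FIRST sets, iterate to fixpoint:
round 1:
  A via A→b: +{b}
  B via B→c c: +{c}
  C via C→c: +{c}
  C via C→d A: +{d}
  S via S→a B: +{a}
  S via S→c a: +{c}
  S via S→d A: +{d}
  S: {a,c,d}  A: {b}  B: {c}  C: {c,d}
round 2: done
  S: {a,c,d}  A: {b}  B: {c}  C: {c,d}

FIRST(A) = ["b"]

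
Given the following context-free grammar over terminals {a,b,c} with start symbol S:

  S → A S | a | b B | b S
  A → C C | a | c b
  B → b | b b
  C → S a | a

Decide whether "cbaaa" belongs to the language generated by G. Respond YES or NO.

CNF form of G:
  S -> A S | T1 B | T1 S | a
  A -> C C | T0 T1 | a
  B -> T1 T1 | b
  C -> S T2 | a
  T0 -> c
  T1 -> b
  T2 -> a

CYK fill:
  [0..0]={T0}  "c"  orig:{}
  [1..1]={B,T1}  "b"  orig:{B}
  [2..2]={A,C,S,T2}  "a"  orig:{A,C,S}
  [3..3]={A,C,S,T2}  "a"  orig:{A,C,S}
  [4..4]={A,C,S,T2}  "a"  orig:{A,C,S}
  [0..1]={A}  "cb"
  [1..2]={S}  "ba"
  [2..3]={A,C,S}  "aa"
  [3..4]={A,C,S}  "aa"
  [0..2]={S}  "cba"
  [1..3]={C,S}  "baa"
  [2..4]={A,C,S}  "aaa"
  [0..3]={C,S}  "cbaa"
  [1..4]={A,C,S}  "baaa"
  [0..4]={A,C,S}  "cbaaa"

S ∈ T[0,4] ⇒ YES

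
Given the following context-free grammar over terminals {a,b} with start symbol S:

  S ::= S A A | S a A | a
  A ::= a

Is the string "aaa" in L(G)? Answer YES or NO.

CNF form of G:
  S -> S X1 | S X2 | a
  A -> a
  T0 -> a
  X1 -> A A
  X2 -> T0 A

CYK table (by increasing span):
  [0..0]={A,S,T0}  "a"  orig:{A,S}
  [1..1]={A,S,T0}  "a"  orig:{A,S}
  [2..2]={A,S,T0}  "a"  orig:{A,S}
  [0..1]={X1,X2}  "aa"  orig:{}
  [1..2]={X1,X2}  "aa"  orig:{}
  [0..2]={S}  "aaa"

S ∈ T[0,2] ⇒ YES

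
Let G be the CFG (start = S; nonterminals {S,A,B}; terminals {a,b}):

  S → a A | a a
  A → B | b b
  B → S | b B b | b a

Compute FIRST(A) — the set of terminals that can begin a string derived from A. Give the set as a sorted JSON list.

Compute FIRST by fixpoint:
iter 1:
  A via A→b b: +{b}
  B via B→b B b: +{b}
  S via S→a A: +{a}
  FIRST[S]={a}  FIRST[A]={b}  FIRST[B]={b}
iter 2:
  B via B→S: +{a}
  FIRST[S]={a}  FIRST[A]={b}  FIRST[B]={a,b}
iter 3:
  A via A→B: +{a}
  FIRST[S]={a}  FIRST[A]={a,b}  FIRST[B]={a,b}
iter 4: done
  FIRST[S]={a}  FIRST[A]={a,b}  FIRST[B]={a,b}

FIRST(A) = ["a", "b"]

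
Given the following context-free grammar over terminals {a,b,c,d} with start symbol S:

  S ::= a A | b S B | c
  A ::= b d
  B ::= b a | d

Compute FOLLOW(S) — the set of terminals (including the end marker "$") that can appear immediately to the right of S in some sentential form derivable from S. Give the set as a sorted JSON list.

Compute FIRST by fixpoint:
pass 1:
  A via A→b d: +{b}
  B via B→b a: +{b}
  B via B→d: +{d}
  S via S→a A: +{a}
  S via S→b S B: +{b}
  S via S→c: +{c}
  S: {a,b,c}  A: {b}  B: {b,d}
pass 2: (no change)
  S: {a,b,c}  A: {b}  B: {b,d}

Compute FOLLOW by fixpoint:
seed FOLLOW(S) with $
pass 1:
  S→a A: FOLLOW(A) ⊇ FOLLOW(S) ⊇ {$}; new: +{$}
  S→b S B: FOLLOW(S) ⊇ FIRST(B) = {b,d}; new: +{b,d}
  S→b S B: FOLLOW(B) ⊇ FOLLOW(S) ⊇ {$,b,d}; new: +{$,b,d}
  S: {$,b,d}  A: {$}  B: {$,b,d}
pass 2:
  S→a A: FOLLOW(A) ⊇ FOLLOW(S) ⊇ {$,b,d}; new: +{b,d}
  S: {$,b,d}  A: {$,b,d}  B: {$,b,d}
pass 3: (no change)
  S: {$,b,d}  A: {$,b,d}  B: {$,b,d}

FOLLOW(S) = ["$", "b", "d"]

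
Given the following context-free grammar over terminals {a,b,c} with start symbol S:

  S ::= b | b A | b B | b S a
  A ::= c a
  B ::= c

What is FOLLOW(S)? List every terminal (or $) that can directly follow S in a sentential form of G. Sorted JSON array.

FIRST sets, iterate to fixpoint:
round 1:
  A via A→c a: +{c}
  B via B→c: +{c}
  S via S→b: +{b}
  FIRST[S]={b}  FIRST[A]={c}  FIRST[B]={c}
round 2: (stable)
  FIRST[S]={b}  FIRST[A]={c}  FIRST[B]={c}

Compute FOLLOW by fixpoint:
seed FOLLOW(S) with $
round 1:
  S→b A: FOLLOW(A) ⊇ FOLLOW(S) ⊇ {$}; new: +{$}
  S→b B: FOLLOW(B) ⊇ FOLLOW(S) ⊇ {$}; new: +{$}
  S→b S a: FOLLOW(S) ⊇ FIRST(a) = {a}; new: +{a}
  S: {$,a}  A: {$}  B: {$}
round 2:
  S→b A: FOLLOW(A) ⊇ FOLLOW(S) ⊇ {$,a}; new: +{a}
  S→b B: FOLLOW(B) ⊇ FOLLOW(S) ⊇ {$,a}; new: +{a}
  S: {$,a}  A: {$,a}  B: {$,a}
round 3: — fixpoint
  S: {$,a}  A: {$,a}  B: {$,a}

FOLLOW(S) = ["$", "a"]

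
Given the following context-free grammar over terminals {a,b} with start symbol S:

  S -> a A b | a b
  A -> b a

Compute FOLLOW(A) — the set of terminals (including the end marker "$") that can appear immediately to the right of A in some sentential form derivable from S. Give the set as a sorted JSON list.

FIRST sets, iterate to fixpoint:
[1]
  A via A→b a: +{b}
  S via S→a A b: +{a}
  S: {a}  A: {b}
[2] done
  S: {a}  A: {b}

FOLLOW sets:
seed FOLLOW(S) with $
iter 1:
  S→a A b: FOLLOW(A) ⊇ FIRST(b) = {b}; new: +{b}
  FOLLOW[S]={$}  FOLLOW[A]={b}
iter 2: — fixpoint
  FOLLOW[S]={$}  FOLLOW[A]={b}

FOLLOW(A) = ["b"]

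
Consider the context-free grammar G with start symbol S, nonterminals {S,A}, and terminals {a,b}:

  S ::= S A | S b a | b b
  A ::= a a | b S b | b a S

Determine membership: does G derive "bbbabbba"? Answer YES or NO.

Convert to CNF:
  S -> S A | S X4 | T1 T1
  A -> T0 T0 | T1 X2 | T1 X3
  T0 -> a
  T1 -> b
  X2 -> S T1
  X3 -> T0 S
  X4 -> T1 T0

CYK fill:
  T[0,0] 'b' = {T1}  orig:{}
  T[1,1] 'b' = {T1}  orig:{}
  T[2,2] 'b' = {T1}  orig:{}
  T[3,3] 'a' = {T0}  orig:{}
  T[4,4] 'b' = {T1}  orig:{}
  T[5,5] 'b' = {T1}  orig:{}
  T[6,6] 'b' = {T1}  orig:{}
  T[7,7] 'a' = {T0}  orig:{}
  T[0,1] 'bb' = {S}
  T[1,2] 'bb' = {S}
  T[2,3] 'ba' = {X4}  orig:{}
  T[3,4] 'ab' = ∅
  T[4,5] 'bb' = {S}
  T[5,6] 'bb' = {S}
  T[6,7] 'ba' = {X4}  orig:{}
  T[0,2] 'bbb' = {X2}  orig:{}
  T[1,3] 'bba' = ∅
  T[2,4] 'bab' = ∅
  T[3,5] 'abb' = {X3}  orig:{}
  T[4,6] 'bbb' = {X2}  orig:{}
  T[5,7] 'bba' = ∅
  T[0,3] 'bbba' = {S}
  T[1,4] 'bbab' = ∅
  T[2,5] 'babb' = {A}
  T[3,6] 'abbb' = ∅
  T[4,7] 'bbba' = {S}
  T[0,4] 'bbbab' = {X2}  orig:{}
  T[1,5] 'bbabb' = ∅
  T[2,6] 'babbb' = ∅
  T[3,7] 'abbba' = {X3}  orig:{}
  T[0,5] 'bbbabb' = {S}
  T[1,6] 'bbabbb' = ∅
  T[2,7] 'babbba' = {A}
  T[0,6] 'bbbabbb' = {X2}  orig:{}
  T[1,7] 'bbabbba' = ∅
  T[0,7] 'bbbabbba' = {S}

S ∈ T[0,7] ⇒ YES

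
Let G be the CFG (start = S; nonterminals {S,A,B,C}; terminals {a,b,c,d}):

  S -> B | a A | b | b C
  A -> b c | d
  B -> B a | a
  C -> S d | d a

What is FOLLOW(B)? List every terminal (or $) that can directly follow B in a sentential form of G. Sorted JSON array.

FIRST iteration:
round 1:
  A via A→b c: +{b}
  A via A→d: +{d}
  B via B→a: +{a}
  C via C→d a: +{d}
  S via S→B: +{a}
  S via S→b: +{b}
  S: {a,b}  A: {b,d}  B: {a}  C: {d}
round 2:
  C via C→S d: +{a,b}
  S: {a,b}  A: {b,d}  B: {a}  C: {a,b,d}
round 3: — fixpoint
  S: {a,b}  A: {b,d}  B: {a}  C: {a,b,d}

FOLLOW iteration:
seed FOLLOW(S) with $
iter 1:
  B→B a: FOLLOW(B) ⊇ FIRST(a) = {a}; new: +{a}
  C→S d: FOLLOW(S) ⊇ FIRST(d) = {d}; new: +{d}
  S→B: FOLLOW(B) ⊇ FOLLOW(S) ⊇ {$,d}; new: +{$,d}
  S→a A: FOLLOW(A) ⊇ FOLLOW(S) ⊇ {$,d}; new: +{$,d}
  S→b C: FOLLOW(C) ⊇ FOLLOW(S) ⊇ {$,d}; new: +{$,d}
  FOLLOW[S]={$,d}  FOLLOW[A]={$,d}  FOLLOW[B]={$,a,d}  FOLLOW[C]={$,d}
iter 2: done
  FOLLOW[S]={$,d}  FOLLOW[A]={$,d}  FOLLOW[B]={$,a,d}  FOLLOW[C]={$,d}

FOLLOW(B) = ["$", "a", "d"]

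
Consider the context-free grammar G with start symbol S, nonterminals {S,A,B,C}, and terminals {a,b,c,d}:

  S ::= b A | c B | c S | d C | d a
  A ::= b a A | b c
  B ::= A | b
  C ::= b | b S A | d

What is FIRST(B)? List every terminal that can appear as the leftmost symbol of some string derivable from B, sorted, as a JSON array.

FIRST sets, iterate to fixpoint:
pass 1:
  A via A→b a A: +{b}
  B via B→A: +{b}
  C via C→b: +{b}
  C via C→d: +{d}
  S via S→b A: +{b}
  S via S→c B: +{c}
  S via S→d C: +{d}
  S: {b,c,d}  A: {b}  B: {b}  C: {b,d}
pass 2: (stable)
  S: {b,c,d}  A: {b}  B: {b}  C: {b,d}

FIRST(B) = ["b"]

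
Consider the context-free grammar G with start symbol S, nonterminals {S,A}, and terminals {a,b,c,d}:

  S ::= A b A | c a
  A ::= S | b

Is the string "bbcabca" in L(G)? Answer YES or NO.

CNF form of G:
  S -> A X4 | T1 T2
  A -> A X3 | T1 T2 | b
  T0 -> b
  T1 -> c
  T2 -> a
  X3 -> T0 A
  X4 -> T0 A

Fill CYK table bottom-up:
  cell(0,0) b: {A,T0}  orig:{A}
  cell(1,1) b: {A,T0}  orig:{A}
  cell(2,2) c: {T1}  orig:{}
  cell(3,3) a: {T2}  orig:{}
  cell(4,4) b: {A,T0}  orig:{A}
  cell(5,5) c: {T1}  orig:{}
  cell(6,6) a: {T2}  orig:{}
  cell(0,1) bb: {X3,X4}  orig:{}
  cell(1,2) bc: ∅
  cell(2,3) ca: {A,S}
  cell(3,4) ab: ∅
  cell(4,5) bc: ∅
  cell(5,6) ca: {A,S}
  cell(0,2) bbc: ∅
  cell(1,3) bca: {X3,X4}  orig:{}
  cell(2,4) cab: ∅
  cell(3,5) abc: ∅
  cell(4,6) bca: {X3,X4}  orig:{}
  cell(0,3) bbca: {A,S}
  cell(1,4) bcab: ∅
  cell(2,5) cabc: ∅
  cell(3,6) abca: ∅
  cell(0,4) bbcab: ∅
  cell(1,5) bcabc: ∅
  cell(2,6) cabca: {A,S}
  cell(0,5) bbcabc: ∅
  cell(1,6) bcabca: {X3,X4}  orig:{}
  cell(0,6) bbcabca: {A,S}

S ∈ T[0,6] ⇒ YES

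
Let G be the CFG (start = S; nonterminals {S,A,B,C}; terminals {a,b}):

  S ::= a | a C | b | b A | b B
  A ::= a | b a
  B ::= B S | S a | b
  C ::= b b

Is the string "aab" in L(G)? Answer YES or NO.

CNF form of G:
  S -> T0 A | T0 B | T1 C | a | b
  A -> T0 T1 | a
  B -> B S | S T1 | b
  C -> T0 T0
  T0 -> b
  T1 -> a

CYK table (by increasing span):
  [0..0]={A,S,T1}  "a"  orig:{A,S}
  [1..1]={A,S,T1}  "a"  orig:{A,S}
  [2..2]={B,S,T0}  "b"  orig:{B,S}
  [0..1]={B}  "aa"
  [1..2]=∅  "ab"
  [0..2]={B}  "aab"

S ∉ T[0,2] ⇒ NO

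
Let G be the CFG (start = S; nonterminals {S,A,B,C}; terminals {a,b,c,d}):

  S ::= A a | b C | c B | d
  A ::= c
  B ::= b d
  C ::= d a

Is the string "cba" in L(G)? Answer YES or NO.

Convert to CNF:
  S -> A T2 | T0 C | T3 B | d
  A -> c
  B -> T0 T1
  C -> T1 T2
  T0 -> b
  T1 -> d
  T2 -> a
  T3 -> c

CYK fill:
  T[0,0] 'c' = {A,T3}  orig:{A}
  T[1,1] 'b' = {T0}  orig:{}
  T[2,2] 'a' = {T2}  orig:{}
  T[0,1] 'cb' = ∅
  T[1,2] 'ba' = ∅
  T[0,2] 'cba' = ∅

S ∉ T[0,2] ⇒ NO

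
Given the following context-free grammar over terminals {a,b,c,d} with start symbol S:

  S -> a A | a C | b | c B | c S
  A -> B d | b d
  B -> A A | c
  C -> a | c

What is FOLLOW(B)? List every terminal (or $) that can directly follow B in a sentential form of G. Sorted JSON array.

FIRST sets, iterate to fixpoint:
[1]
  A via A→b d: +{b}
  B via B→A A: +{b}
  B via B→c: +{c}
  C via C→a: +{a}
  C via C→c: +{c}
  S via S→a A: +{a}
  S via S→b: +{b}
  S via S→c B: +{c}
  S: {a,b,c}  A: {b}  B: {b,c}  C: {a,c}
[2]
  A via A→B d: +{c}
  S: {a,b,c}  A: {b,c}  B: {b,c}  C: {a,c}
[3] (no change)
  S: {a,b,c}  A: {b,c}  B: {b,c}  C: {a,c}

Compute FOLLOW by fixpoint:
seed FOLLOW(S) with $
[1]
  A→B d: FOLLOW(B) ⊇ FIRST(d) = {d}; new: +{d}
  B→A A: FOLLOW(A) ⊇ FIRST(A) = {b,c}; new: +{b,c}
  B→A A: FOLLOW(A) ⊇ FOLLOW(B) ⊇ {d}; new: +{d}
  S→a A: FOLLOW(A) ⊇ FOLLOW(S) ⊇ {$}; new: +{$}
  S→a C: FOLLOW(C) ⊇ FOLLOW(S) ⊇ {$}; new: +{$}
  S→c B: FOLLOW(B) ⊇ FOLLOW(S) ⊇ {$}; new: +{$}
  S: {$}  A: {$,b,c,d}  B: {$,d}  C: {$}
[2] (no change)
  S: {$}  A: {$,b,c,d}  B: {$,d}  C: {$}

FOLLOW(B) = ["$", "d"]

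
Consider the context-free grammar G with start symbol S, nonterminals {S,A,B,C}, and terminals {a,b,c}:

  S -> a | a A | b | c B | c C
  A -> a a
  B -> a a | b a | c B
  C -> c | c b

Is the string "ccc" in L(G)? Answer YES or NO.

Convert to CNF:
  S -> T0 A | T2 B | T2 C | a | b
  A -> T0 T0
  B -> T0 T0 | T1 T0 | T2 B
  C -> T2 T1 | c
  T0 -> a
  T1 -> b
  T2 -> c

CYK fill:
  T[0,0] 'c' = {C,T2}  orig:{C}
  T[1,1] 'c' = {C,T2}  orig:{C}
  T[2,2] 'c' = {C,T2}  orig:{C}
  T[0,1] 'cc' = {S}
  T[1,2] 'cc' = {S}
  T[0,2] 'ccc' = ∅

S ∉ T[0,2] ⇒ NO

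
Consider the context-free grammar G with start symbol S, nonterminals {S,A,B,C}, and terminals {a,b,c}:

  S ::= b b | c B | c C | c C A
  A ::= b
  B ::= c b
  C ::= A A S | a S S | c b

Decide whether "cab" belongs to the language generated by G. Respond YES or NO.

CNF form of G:
  S -> T0 B | T0 C | T0 X5 | T1 T1
  A -> b
  B -> T0 T1
  C -> A X3 | T0 T1 | T2 X4
  T0 -> c
  T1 -> b
  T2 -> a
  X3 -> A S
  X4 -> S S
  X5 -> C A

CYK table (by increasing span):
  cell(0,0) c: {T0}  orig:{}
  cell(1,1) a: {T2}  orig:{}
  cell(2,2) b: {A,T1}  orig:{A}
  cell(0,1) ca: ∅
  cell(1,2) ab: ∅
  cell(0,2) cab: ∅

S ∉ T[0,2] ⇒ NO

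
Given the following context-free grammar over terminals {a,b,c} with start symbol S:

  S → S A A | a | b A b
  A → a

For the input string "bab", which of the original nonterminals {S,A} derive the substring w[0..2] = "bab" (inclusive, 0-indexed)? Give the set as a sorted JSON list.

CNF form of G:
  S -> S X1 | T0 X2 | a
  A -> a
  T0 -> b
  X1 -> A A
  X2 -> A T0

CYK table (by increasing span) — only the sub-triangle for w[0..2]:
  T[0,0] 'b' = {T0}  orig:{}
  T[1,1] 'a' = {A,S}
  T[2,2] 'b' = {T0}  orig:{}
  T[0,1] 'ba' = ∅
  T[1,2] 'ab' = {X2}  orig:{}
  T[0,2] 'bab' = {S}

Original NTs in T[0,2] deriving "bab": ["S"]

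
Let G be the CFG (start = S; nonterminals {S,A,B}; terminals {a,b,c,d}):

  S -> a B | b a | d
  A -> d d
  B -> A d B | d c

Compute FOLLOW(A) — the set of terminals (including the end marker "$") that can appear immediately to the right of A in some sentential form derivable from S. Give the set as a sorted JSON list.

FIRST sets, iterate to fixpoint:
iter 1:
  A via A→d d: +{d}
  B via B→A d B: +{d}
  S via S→a B: +{a}
  S via S→b a: +{b}
  S via S→d: +{d}
  FIRST[S]={a,b,d}  FIRST[A]={d}  FIRST[B]={d}
iter 2: (no change)
  FIRST[S]={a,b,d}  FIRST[A]={d}  FIRST[B]={d}

FOLLOW sets:
initialize: $ ∈ FOLLOW(S)
[1]
  B→A d B: FOLLOW(A) ⊇ FIRST(d) = {d}; new: +{d}
  S→a B: FOLLOW(B) ⊇ FOLLOW(S) ⊇ {$}; new: +{$}
  S: {$}  A: {d}  B: {$}
[2] — fixpoint
  S: {$}  A: {d}  B: {$}

FOLLOW(A) = ["d"]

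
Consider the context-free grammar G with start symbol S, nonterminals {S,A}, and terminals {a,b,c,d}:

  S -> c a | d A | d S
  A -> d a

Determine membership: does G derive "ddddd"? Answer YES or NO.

Convert to CNF:
  S -> T0 A | T0 S | T2 T1
  A -> T0 T1
  T0 -> d
  T1 -> a
  T2 -> c

CYK table (by increasing span):
  cell(0,0) d: {T0}  orig:{}
  cell(1,1) d: {T0}  orig:{}
  cell(2,2) d: {T0}  orig:{}
  cell(3,3) d: {T0}  orig:{}
  cell(4,4) d: {T0}  orig:{}
  cell(0,1) dd: ∅
  cell(1,2) dd: ∅
  cell(2,3) dd: ∅
  cell(3,4) dd: ∅
  cell(0,2) ddd: ∅
  cell(1,3) ddd: ∅
  cell(2,4) ddd: ∅
  cell(0,3) dddd: ∅
  cell(1,4) dddd: ∅
  cell(0,4) ddddd: ∅

S ∉ T[0,4] ⇒ NO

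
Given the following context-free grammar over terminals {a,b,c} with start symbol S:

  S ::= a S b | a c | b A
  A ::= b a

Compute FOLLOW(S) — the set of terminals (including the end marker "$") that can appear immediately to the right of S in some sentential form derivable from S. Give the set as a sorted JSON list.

Compute FIRST by fixpoint:
[1]
  A via A→b a: +{b}
  S via S→a S b: +{a}
  S via S→b A: +{b}
  S: {a,b}  A: {b}
[2] (stable)
  S: {a,b}  A: {b}

FOLLOW sets:
seed FOLLOW(S) with $
round 1:
  S→a S b: FOLLOW(S) ⊇ FIRST(b) = {b}; new: +{b}
  S→b A: FOLLOW(A) ⊇ FOLLOW(S) ⊇ {$,b}; new: +{$,b}
  S: {$,b}  A: {$,b}
round 2: — fixpoint
  S: {$,b}  A: {$,b}

FOLLOW(S) = ["$", "b"]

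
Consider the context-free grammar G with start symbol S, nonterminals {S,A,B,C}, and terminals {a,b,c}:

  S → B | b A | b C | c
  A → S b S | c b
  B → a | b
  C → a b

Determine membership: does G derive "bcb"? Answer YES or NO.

CNF form of G:
  S -> T0 A | T0 C | a | b | c
  A -> S X3 | T1 T0
  B -> a | b
  C -> T2 T0
  T0 -> b
  T1 -> c
  T2 -> a
  X3 -> T0 S

Fill CYK table bottom-up:
  [0..0]={B,S,T0}  "b"  orig:{B,S}
  [1..1]={S,T1}  "c"  orig:{S}
  [2..2]={B,S,T0}  "b"  orig:{B,S}
  [0..1]={X3}  "bc"  orig:{}
  [1..2]={A}  "cb"
  [0..2]={S}  "bcb"

S ∈ T[0,2] ⇒ YES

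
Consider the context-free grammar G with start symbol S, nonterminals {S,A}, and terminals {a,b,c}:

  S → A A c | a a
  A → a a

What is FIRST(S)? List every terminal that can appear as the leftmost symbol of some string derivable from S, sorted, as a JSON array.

FIRST iteration:
round 1:
  A via A→a a: +{a}
  S via S→A A c: +{a}
  FIRST(S)={a}  FIRST(A)={a}
round 2: (stable)
  FIRST(S)={a}  FIRST(A)={a}

FIRST(S) = ["a"]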